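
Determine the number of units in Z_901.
832

Prime factorization: 901 = 17 × 53
Using the formula φ(n) = n × Π(1 - 1/p) for each prime factor p:
φ(901) = 901 × (1 - 1/17) × (1 - 1/53)
φ(901) = 832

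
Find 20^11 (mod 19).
Using repeated squaring. 20 ≡ 1 (mod 19). 11 = 8 + 2 + 1 (binary 1011). Repeated squaring mod 19: 1^1 ≡ 1; 1^2 ≡ 1² = 1 ≡ 1; 1^4 ≡ 1² = 1 ≡ 1; 1^8 ≡ 1² = 1 ≡ 1. Multiply: 20^11 ≡ 1^8 × 1^2 × 1^1 ≡ 1 × 1 × 1 (mod 19): 1 × 1 = 1 ≡ 1; 1 × 1 = 1 ≡ 1. So 20^11 ≡ 1 (mod 19).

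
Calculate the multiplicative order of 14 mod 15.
Powers of 14 mod 15: 14^1≡14, 14^2≡1. Order = 2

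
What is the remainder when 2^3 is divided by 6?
3 = 2 + 1 (binary 11). Repeated squaring mod 6: 2^1 ≡ 2; 2^2 ≡ 2² = 4 ≡ 4. Multiply: 2^3 = 2^2 × 2^1 ≡ 4 × 2 (mod 6): 4 × 2 = 8 ≡ 2. So 2^3 ≡ 2 (mod 6).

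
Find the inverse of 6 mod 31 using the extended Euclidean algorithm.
Extended GCD: 6(-5) + 31(1) = 1. So 6^(-1) ≡ 26 ≡ 26 (mod 31). Verify: 6 × 26 = 156 ≡ 1 (mod 31)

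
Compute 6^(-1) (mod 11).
2

Using Extended Euclidean Algorithm:
gcd(6, 11) = 1
Bezout coefficients: 6 × 2 + 11 × -1 = 1
So 6 × 2 ≡ 1 (mod 11)
The inverse is 2 mod 11 = 2
Verification: 6 × 2 = 12 = 1 × 11 + 1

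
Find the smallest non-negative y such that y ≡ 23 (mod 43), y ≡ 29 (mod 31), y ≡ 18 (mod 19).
22039

Using the Chinese Remainder Theorem:
M = product of moduli = 25327
For equation 1: M_1 = 589, 589 ≡ 30 (mod 43), inverse of 589 mod 43 is 33 (check: 30 × 33 = 990 ≡ 1 (mod 43))
For equation 2: M_2 = 817, 817 ≡ 11 (mod 31), inverse of 817 mod 31 is 17 (check: 11 × 17 = 187 ≡ 1 (mod 31))
For equation 3: M_3 = 1333, 1333 ≡ 3 (mod 19), inverse of 1333 mod 19 is 13 (check: 3 × 13 = 39 ≡ 1 (mod 19))
Combine: y ≡ Σ r_i×M_i×(M_i⁻¹ mod m_i) = 23×589×33 + 29×817×17 + 18×1333×13 = 447051 + 402781 + 311922 = 1161754
1161754 mod 25327 = 22039
y ≡ 22039 (mod 25327)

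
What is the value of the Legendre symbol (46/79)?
(46/79) = 46^{39} mod 79 = 1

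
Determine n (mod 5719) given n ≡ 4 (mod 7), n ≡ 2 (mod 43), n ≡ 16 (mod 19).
1593

Using the Chinese Remainder Theorem:
M = product of moduli = 5719
For equation 1: M_1 = 817, 817 ≡ 5 (mod 7), inverse of 817 mod 7 is 3 (check: 5 × 3 = 15 ≡ 1 (mod 7))
For equation 2: M_2 = 133, 133 ≡ 4 (mod 43), inverse of 133 mod 43 is 11 (check: 4 × 11 = 44 ≡ 1 (mod 43))
For equation 3: M_3 = 301, 301 ≡ 16 (mod 19), inverse of 301 mod 19 is 6 (check: 16 × 6 = 96 ≡ 1 (mod 19))
Combine: n ≡ Σ r_i×M_i×(M_i⁻¹ mod m_i) = 4×817×3 + 2×133×11 + 16×301×6 = 9804 + 2926 + 28896 = 41626
41626 mod 5719 = 1593
n ≡ 1593 (mod 5719)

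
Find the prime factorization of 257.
257

Divide by primes starting from smallest:
257 ÷ 257 = 1

257 = 257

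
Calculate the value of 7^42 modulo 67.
Using repeated squaring. 42 = 32 + 8 + 2 (binary 101010). Repeated squaring mod 67: 7^1 ≡ 7; 7^2 ≡ 7² = 49 ≡ 49; 7^4 ≡ 49² = 2401 ≡ 56; 7^8 ≡ 56² = 3136 ≡ 54; 7^16 ≡ 54² = 2916 ≡ 35; 7^32 ≡ 35² = 1225 ≡ 19. Multiply: 7^42 = 7^32 × 7^8 × 7^2 ≡ 19 × 54 × 49 (mod 67): 19 × 54 = 1026 ≡ 21; 21 × 49 = 1029 ≡ 24. So 7^42 ≡ 24 (mod 67).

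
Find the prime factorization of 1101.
3 × 367

Divide by primes starting from smallest:
1101 ÷ 3 = 367
367 ÷ 367 = 1

1101 = 3 × 367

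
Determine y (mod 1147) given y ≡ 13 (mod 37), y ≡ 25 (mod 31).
87

Using the Chinese Remainder Theorem:
M = product of moduli = 1147
For equation 1: M_1 = 31, 31 ≡ 31 (mod 37), inverse of 31 mod 37 is 6 (check: 31 × 6 = 186 ≡ 1 (mod 37))
For equation 2: M_2 = 37, 37 ≡ 6 (mod 31), inverse of 37 mod 31 is 26 (check: 6 × 26 = 156 ≡ 1 (mod 31))
Combine: y ≡ Σ r_i×M_i×(M_i⁻¹ mod m_i) = 13×31×6 + 25×37×26 = 2418 + 24050 = 26468
26468 mod 1147 = 87
y ≡ 87 (mod 1147)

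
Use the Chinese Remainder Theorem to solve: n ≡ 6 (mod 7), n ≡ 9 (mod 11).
M = 7 × 11 = 77. M₁ = 11, y₁ ≡ 2 (mod 7). M₂ = 7, y₂ ≡ 8 (mod 11). n = 6×11×2 + 9×7×8 ≡ 20 (mod 77)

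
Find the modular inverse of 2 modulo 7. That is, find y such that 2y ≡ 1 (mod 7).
4

Using Extended Euclidean Algorithm:
gcd(2, 7) = 1
Bezout coefficients: 2 × -3 + 7 × 1 = 1
So 2 × -3 ≡ 1 (mod 7)
The inverse is -3 mod 7 = 4
Verification: 2 × 4 = 8 = 1 × 7 + 1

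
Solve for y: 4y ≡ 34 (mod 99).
58

Since gcd(4, 99) = 1 divides 34, a solution exists.
Multiply both sides by the inverse of 4 mod 99:
  4^(-1) mod 99 = 25
  x ≡ 25 × 34 ≡ 850 ≡ 58 (mod 99)
Verification: 4 × 58 = 232 = 2 × 99 + 34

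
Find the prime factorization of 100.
2^2 × 5^2

Divide by primes starting from smallest:
100 ÷ 2 = 50
50 ÷ 2 = 25
25 ÷ 5 = 5
5 ÷ 5 = 1

100 = 2^2 × 5^2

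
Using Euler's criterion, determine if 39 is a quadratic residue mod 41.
By Euler's criterion: 39^{20} ≡ 1 (mod 41). Since this equals 1, 39 is a QR.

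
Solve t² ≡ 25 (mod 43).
The square roots of 25 mod 43 are 38 and 5. Verify: 38² = 1444 ≡ 25 (mod 43)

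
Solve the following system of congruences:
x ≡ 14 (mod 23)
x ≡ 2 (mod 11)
244

Using the Chinese Remainder Theorem:
M = product of moduli = 253
For equation 1: M_1 = 11, 11 ≡ 11 (mod 23), inverse of 11 mod 23 is 21 (check: 11 × 21 = 231 ≡ 1 (mod 23))
For equation 2: M_2 = 23, 23 ≡ 1 (mod 11), inverse of 23 mod 11 is 1 (check: 1 × 1 = 1 ≡ 1 (mod 11))
Combine: x ≡ Σ r_i×M_i×(M_i⁻¹ mod m_i) = 14×11×21 + 2×23×1 = 3234 + 46 = 3280
3280 mod 253 = 244
x ≡ 244 (mod 253)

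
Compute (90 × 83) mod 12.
6

(90 × 83) = 7470
7470 mod 12 = 6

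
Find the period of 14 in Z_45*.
Powers of 14 mod 45: 14^1≡14, 14^2≡16, 14^3≡44, 14^4≡31, 14^5≡29, 14^6≡1. Order = 6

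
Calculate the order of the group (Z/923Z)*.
840

Prime factorization: 923 = 13 × 71
Using the formula φ(n) = n × Π(1 - 1/p) for each prime factor p:
φ(923) = 923 × (1 - 1/13) × (1 - 1/71)
φ(923) = 840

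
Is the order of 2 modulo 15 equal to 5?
No, the actual order is 4, not 5.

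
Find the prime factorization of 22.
2 × 11

Divide by primes starting from smallest:
22 ÷ 2 = 11
11 ÷ 11 = 1

22 = 2 × 11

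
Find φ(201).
132

Prime factorization: 201 = 3 × 67
Using the formula φ(n) = n × Π(1 - 1/p) for each prime factor p:
φ(201) = 201 × (1 - 1/3) × (1 - 1/67)
φ(201) = 132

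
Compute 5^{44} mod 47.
32

Using successive squaring:
Binary expansion of 44: 101100
Powers of 5 mod 47 (each is the square of the previous):
  5^1 ≡ 5 (mod 47)
  5^2 ≡ 5² = 25 ≡ 25 (mod 47)
  5^4 ≡ 25² = 625 ≡ 14 (mod 47)
  5^8 ≡ 14² = 196 ≡ 8 (mod 47)
  5^16 ≡ 8² = 64 ≡ 17 (mod 47)
  5^32 ≡ 17² = 289 ≡ 7 (mod 47)
44 = 32 + 8 + 4, so 5^44 = 5^32 × 5^8 × 5^4 ≡ 7 × 8 × 14 (mod 47)
Multiplying step by step:
  7 × 8 = 56 ≡ 9 (mod 47)
  9 × 14 = 126 ≡ 32 (mod 47)
Result: 5^44 ≡ 32 (mod 47)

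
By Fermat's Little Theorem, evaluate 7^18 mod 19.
By Fermat's Little Theorem, 7^{18} ≡ 1 (mod 19) since 19 is prime and gcd(7, 19) = 1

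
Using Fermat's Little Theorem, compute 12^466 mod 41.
By Fermat: 12^{40} ≡ 1 (mod 41). 466 ≡ 26 (mod 40). So 12^{466} ≡ 12^{26} ≡ 5 (mod 41)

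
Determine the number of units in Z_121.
110

Prime factorization: 121 = 11^2
Using the formula φ(n) = n × Π(1 - 1/p) for each prime factor p:
φ(121) = 121 × (1 - 1/11)
φ(121) = 110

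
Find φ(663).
384

Prime factorization: 663 = 3 × 13 × 17
Using the formula φ(n) = n × Π(1 - 1/p) for each prime factor p:
φ(663) = 663 × (1 - 1/3) × (1 - 1/13) × (1 - 1/17)
φ(663) = 384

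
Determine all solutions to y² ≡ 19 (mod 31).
The square roots of 19 mod 31 are 9 and 22. Verify: 9² = 81 ≡ 19 (mod 31)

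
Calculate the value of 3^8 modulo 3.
3 ≡ 0 (mod 3). 8 = 8 (binary 1000). Repeated squaring mod 3: 0^1 ≡ 0; 0^2 ≡ 0² = 0 ≡ 0; 0^4 ≡ 0² = 0 ≡ 0; 0^8 ≡ 0² = 0 ≡ 0. So 3^8 ≡ 0 (mod 3).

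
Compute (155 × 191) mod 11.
4

(155 × 191) = 29605
29605 mod 11 = 4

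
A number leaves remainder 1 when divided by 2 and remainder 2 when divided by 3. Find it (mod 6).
M = 2 × 3 = 6. M₁ = 3, y₁ ≡ 1 (mod 2). M₂ = 2, y₂ ≡ 2 (mod 3). x = 1×3×1 + 2×2×2 ≡ 5 (mod 6)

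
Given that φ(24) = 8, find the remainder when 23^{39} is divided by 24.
By Euler: 23^{8} ≡ 1 (mod 24) since gcd(23, 24) = 1. 39 = 4×8 + 7. So 23^{39} ≡ 23^{7} ≡ 23 (mod 24)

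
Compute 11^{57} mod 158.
21

Using successive squaring:
Binary expansion of 57: 111001
Powers of 11 mod 158 (each is the square of the previous):
  11^1 ≡ 11 (mod 158)
  11^2 ≡ 11² = 121 ≡ 121 (mod 158)
  11^4 ≡ 121² = 14641 ≡ 105 (mod 158)
  11^8 ≡ 105² = 11025 ≡ 123 (mod 158)
  11^16 ≡ 123² = 15129 ≡ 119 (mod 158)
  11^32 ≡ 119² = 14161 ≡ 99 (mod 158)
57 = 32 + 16 + 8 + 1, so 11^57 = 11^32 × 11^16 × 11^8 × 11^1 ≡ 99 × 119 × 123 × 11 (mod 158)
Multiplying step by step:
  99 × 119 = 11781 ≡ 89 (mod 158)
  89 × 123 = 10947 ≡ 45 (mod 158)
  45 × 11 = 495 ≡ 21 (mod 158)
Result: 11^57 ≡ 21 (mod 158)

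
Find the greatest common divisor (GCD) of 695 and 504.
1

Using the Euclidean algorithm:
695 = 1 × 504 + 191
504 = 2 × 191 + 122
191 = 1 × 122 + 69
122 = 1 × 69 + 53
69 = 1 × 53 + 16
53 = 3 × 16 + 5
16 = 3 × 5 + 1
5 = 5 × 1 + 0

GCD(695, 504) = 1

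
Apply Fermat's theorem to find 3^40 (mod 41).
By Fermat's Little Theorem, 3^{40} ≡ 1 (mod 41) since 41 is prime and gcd(3, 41) = 1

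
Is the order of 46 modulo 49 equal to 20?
No, the actual order is 21, not 20.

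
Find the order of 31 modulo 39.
Powers of 31 mod 39: 31^1≡31, 31^2≡25, 31^3≡34, 31^4≡1. Order = 4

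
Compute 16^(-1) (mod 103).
58

Using Extended Euclidean Algorithm:
gcd(16, 103) = 1
Bezout coefficients: 16 × -45 + 103 × 7 = 1
So 16 × -45 ≡ 1 (mod 103)
The inverse is -45 mod 103 = 58
Verification: 16 × 58 = 928 = 9 × 103 + 1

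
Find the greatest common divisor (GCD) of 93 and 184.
1

Using the Euclidean algorithm:
93 = 0 × 184 + 93
184 = 1 × 93 + 91
93 = 1 × 91 + 2
91 = 45 × 2 + 1
2 = 2 × 1 + 0

GCD(93, 184) = 1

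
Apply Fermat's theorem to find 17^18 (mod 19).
By Fermat's Little Theorem, 17^{18} ≡ 1 (mod 19) since 19 is prime and gcd(17, 19) = 1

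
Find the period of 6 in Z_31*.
Powers of 6 mod 31: 6^1≡6, 6^2≡5, 6^3≡30, 6^4≡25, 6^5≡26, 6^6≡1. Order = 6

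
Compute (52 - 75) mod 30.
7

(52 - 75) = -23
-23 mod 30 = 7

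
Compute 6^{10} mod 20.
16

Using successive squaring:
Binary expansion of 10: 1010
Powers of 6 mod 20 (each is the square of the previous):
  6^1 ≡ 6 (mod 20)
  6^2 ≡ 6² = 36 ≡ 16 (mod 20)
  6^4 ≡ 16² = 256 ≡ 16 (mod 20)
  6^8 ≡ 16² = 256 ≡ 16 (mod 20)
10 = 8 + 2, so 6^10 = 6^8 × 6^2 ≡ 16 × 16 (mod 20)
Multiplying step by step:
  16 × 16 = 256 ≡ 16 (mod 20)
Result: 6^10 ≡ 16 (mod 20)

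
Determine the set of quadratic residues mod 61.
QRs mod 61: {1, 3, 4, 5, 9, 12, 13, 14, 15, 16, 19, 20, 22, 25, 27, 34, 36, 39, 41, 42, 45, 46, 47, 48, 49, 52, 56, 57, 58, 60}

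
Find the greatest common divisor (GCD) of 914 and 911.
1

Using the Euclidean algorithm:
914 = 1 × 911 + 3
911 = 303 × 3 + 2
3 = 1 × 2 + 1
2 = 2 × 1 + 0

GCD(914, 911) = 1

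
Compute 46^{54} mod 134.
62

Using successive squaring:
Binary expansion of 54: 110110
Powers of 46 mod 134 (each is the square of the previous):
  46^1 ≡ 46 (mod 134)
  46^2 ≡ 46² = 2116 ≡ 106 (mod 134)
  46^4 ≡ 106² = 11236 ≡ 114 (mod 134)
  46^8 ≡ 114² = 12996 ≡ 132 (mod 134)
  46^16 ≡ 132² = 17424 ≡ 4 (mod 134)
  46^32 ≡ 4² = 16 ≡ 16 (mod 134)
54 = 32 + 16 + 4 + 2, so 46^54 = 46^32 × 46^16 × 46^4 × 46^2 ≡ 16 × 4 × 114 × 106 (mod 134)
Multiplying step by step:
  16 × 4 = 64 ≡ 64 (mod 134)
  64 × 114 = 7296 ≡ 60 (mod 134)
  60 × 106 = 6360 ≡ 62 (mod 134)
Result: 46^54 ≡ 62 (mod 134)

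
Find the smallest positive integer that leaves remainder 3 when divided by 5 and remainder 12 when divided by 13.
M = 5 × 13 = 65. M₁ = 13, y₁ ≡ 2 (mod 5). M₂ = 5, y₂ ≡ 8 (mod 13). n = 3×13×2 + 12×5×8 ≡ 38 (mod 65). The smallest positive such number is 38.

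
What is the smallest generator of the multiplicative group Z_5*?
p - 1 = 4 has prime divisors 2. h is a primitive root mod 5 iff h^(4/q) ≢ 1 (mod 5) for each such q.
h = 2: 2^2 ≡ 4 (mod 5); none is 1, so 2 has order 4 and is a primitive root.
The smallest primitive root mod 5 is g = 2.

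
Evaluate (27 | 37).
(27/37) = 27^{18} mod 37 = 1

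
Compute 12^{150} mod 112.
64

Using successive squaring:
Binary expansion of 150: 10010110
Powers of 12 mod 112 (each is the square of the previous):
  12^1 ≡ 12 (mod 112)
  12^2 ≡ 12² = 144 ≡ 32 (mod 112)
  12^4 ≡ 32² = 1024 ≡ 16 (mod 112)
  12^8 ≡ 16² = 256 ≡ 32 (mod 112)
  12^16 ≡ 32² = 1024 ≡ 16 (mod 112)
  12^32 ≡ 16² = 256 ≡ 32 (mod 112)
  12^64 ≡ 32² = 1024 ≡ 16 (mod 112)
  12^128 ≡ 16² = 256 ≡ 32 (mod 112)
150 = 128 + 16 + 4 + 2, so 12^150 = 12^128 × 12^16 × 12^4 × 12^2 ≡ 32 × 16 × 16 × 32 (mod 112)
Multiplying step by step:
  32 × 16 = 512 ≡ 64 (mod 112)
  64 × 16 = 1024 ≡ 16 (mod 112)
  16 × 32 = 512 ≡ 64 (mod 112)
Result: 12^150 ≡ 64 (mod 112)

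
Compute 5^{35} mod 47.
29

Using successive squaring:
Binary expansion of 35: 100011
Powers of 5 mod 47 (each is the square of the previous):
  5^1 ≡ 5 (mod 47)
  5^2 ≡ 5² = 25 ≡ 25 (mod 47)
  5^4 ≡ 25² = 625 ≡ 14 (mod 47)
  5^8 ≡ 14² = 196 ≡ 8 (mod 47)
  5^16 ≡ 8² = 64 ≡ 17 (mod 47)
  5^32 ≡ 17² = 289 ≡ 7 (mod 47)
35 = 32 + 2 + 1, so 5^35 = 5^32 × 5^2 × 5^1 ≡ 7 × 25 × 5 (mod 47)
Multiplying step by step:
  7 × 25 = 175 ≡ 34 (mod 47)
  34 × 5 = 170 ≡ 29 (mod 47)
Result: 5^35 ≡ 29 (mod 47)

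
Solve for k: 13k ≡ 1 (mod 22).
17

Since gcd(13, 22) = 1 divides 1, a solution exists.
Multiply both sides by the inverse of 13 mod 22:
  13^(-1) mod 22 = 17
  x ≡ 17 × 1 ≡ 17 ≡ 17 (mod 22)
Verification: 13 × 17 = 221 = 10 × 22 + 1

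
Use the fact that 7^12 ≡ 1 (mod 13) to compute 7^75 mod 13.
By Fermat: 7^{12} ≡ 1 (mod 13). 75 = 6×12 + 3. So 7^{75} ≡ 7^{3} ≡ 5 (mod 13)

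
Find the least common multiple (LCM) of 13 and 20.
260

First find GCD(13, 20) using the Euclidean algorithm:
13 = 0 × 20 + 13
20 = 1 × 13 + 7
13 = 1 × 7 + 6
7 = 1 × 6 + 1
6 = 6 × 1 + 0
GCD(13, 20) = 1

LCM formula: LCM(a, b) = (a × b) / GCD(a, b)
LCM(13, 20) = (13 × 20) / 1
LCM(13, 20) = 260 / 1
LCM(13, 20) = 260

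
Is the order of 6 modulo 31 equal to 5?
No, the actual order is 6, not 5.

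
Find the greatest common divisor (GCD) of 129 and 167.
1

Using the Euclidean algorithm:
129 = 0 × 167 + 129
167 = 1 × 129 + 38
129 = 3 × 38 + 15
38 = 2 × 15 + 8
15 = 1 × 8 + 7
8 = 1 × 7 + 1
7 = 7 × 1 + 0

GCD(129, 167) = 1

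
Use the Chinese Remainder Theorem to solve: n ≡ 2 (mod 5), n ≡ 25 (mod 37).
62

Using the Chinese Remainder Theorem:
M = product of moduli = 185
For equation 1: M_1 = 37, 37 ≡ 2 (mod 5), inverse of 37 mod 5 is 3 (check: 2 × 3 = 6 ≡ 1 (mod 5))
For equation 2: M_2 = 5, 5 ≡ 5 (mod 37), inverse of 5 mod 37 is 15 (check: 5 × 15 = 75 ≡ 1 (mod 37))
Combine: n ≡ Σ r_i×M_i×(M_i⁻¹ mod m_i) = 2×37×3 + 25×5×15 = 222 + 1875 = 2097
2097 mod 185 = 62
n ≡ 62 (mod 185)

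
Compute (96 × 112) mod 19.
17

(96 × 112) = 10752
10752 mod 19 = 17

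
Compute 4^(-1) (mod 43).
4^(-1) ≡ 11 (mod 43). Verification: 4 × 11 = 44 ≡ 1 (mod 43)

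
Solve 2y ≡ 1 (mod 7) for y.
4

Using Extended Euclidean Algorithm:
gcd(2, 7) = 1
Bezout coefficients: 2 × -3 + 7 × 1 = 1
So 2 × -3 ≡ 1 (mod 7)
The inverse is -3 mod 7 = 4
Verification: 2 × 4 = 8 = 1 × 7 + 1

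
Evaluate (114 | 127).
(114/127) = 114^{63} mod 127 = -1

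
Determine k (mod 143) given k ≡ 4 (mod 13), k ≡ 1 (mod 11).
56

Using the Chinese Remainder Theorem:
M = product of moduli = 143
For equation 1: M_1 = 11, 11 ≡ 11 (mod 13), inverse of 11 mod 13 is 6 (check: 11 × 6 = 66 ≡ 1 (mod 13))
For equation 2: M_2 = 13, 13 ≡ 2 (mod 11), inverse of 13 mod 11 is 6 (check: 2 × 6 = 12 ≡ 1 (mod 11))
Combine: k ≡ Σ r_i×M_i×(M_i⁻¹ mod m_i) = 4×11×6 + 1×13×6 = 264 + 78 = 342
342 mod 143 = 56
k ≡ 56 (mod 143)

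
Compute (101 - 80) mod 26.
21

(101 - 80) = 21
21 mod 26 = 21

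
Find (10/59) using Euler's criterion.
(10/59) = 10^{29} mod 59 = -1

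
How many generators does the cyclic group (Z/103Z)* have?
32

The number of primitive roots modulo p is φ(p-1) = φ(102)
φ(102) = 32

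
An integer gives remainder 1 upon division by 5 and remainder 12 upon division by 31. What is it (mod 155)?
M = 5 × 31 = 155. M₁ = 31, y₁ ≡ 1 (mod 5). M₂ = 5, y₂ ≡ 25 (mod 31). n = 1×31×1 + 12×5×25 ≡ 136 (mod 155). The smallest positive such number is 136.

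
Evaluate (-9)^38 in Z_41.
Using repeated squaring. (-9) ≡ 32 (mod 41). 38 = 32 + 4 + 2 (binary 100110). Repeated squaring mod 41: 32^1 ≡ 32; 32^2 ≡ 32² = 1024 ≡ 40; 32^4 ≡ 40² = 1600 ≡ 1; 32^8 ≡ 1² = 1 ≡ 1; 32^16 ≡ 1² = 1 ≡ 1; 32^32 ≡ 1² = 1 ≡ 1. Multiply: (-9)^38 ≡ 32^32 × 32^4 × 32^2 ≡ 1 × 1 × 40 (mod 41): 1 × 1 = 1 ≡ 1; 1 × 40 = 40 ≡ 40. So (-9)^38 ≡ 40 (mod 41).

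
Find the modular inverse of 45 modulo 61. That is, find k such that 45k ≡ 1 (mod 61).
19

Using Extended Euclidean Algorithm:
gcd(45, 61) = 1
Bezout coefficients: 45 × 19 + 61 × -14 = 1
So 45 × 19 ≡ 1 (mod 61)
The inverse is 19 mod 61 = 19
Verification: 45 × 19 = 855 = 14 × 61 + 1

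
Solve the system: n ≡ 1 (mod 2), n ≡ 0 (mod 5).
M = 2 × 5 = 10. M₁ = 5, y₁ ≡ 1 (mod 2). M₂ = 2, y₂ ≡ 3 (mod 5). n = 1×5×1 + 0×2×3 ≡ 5 (mod 10)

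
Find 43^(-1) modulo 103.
12

Using Extended Euclidean Algorithm:
gcd(43, 103) = 1
Bezout coefficients: 43 × 12 + 103 × -5 = 1
So 43 × 12 ≡ 1 (mod 103)
The inverse is 12 mod 103 = 12
Verification: 43 × 12 = 516 = 5 × 103 + 1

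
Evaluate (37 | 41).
(37/41) = 37^{20} mod 41 = 1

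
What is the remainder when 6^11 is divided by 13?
Using repeated squaring. 11 = 8 + 2 + 1 (binary 1011). Repeated squaring mod 13: 6^1 ≡ 6; 6^2 ≡ 6² = 36 ≡ 10; 6^4 ≡ 10² = 100 ≡ 9; 6^8 ≡ 9² = 81 ≡ 3. Multiply: 6^11 = 6^8 × 6^2 × 6^1 ≡ 3 × 10 × 6 (mod 13): 3 × 10 = 30 ≡ 4; 4 × 6 = 24 ≡ 11. So 6^11 ≡ 11 (mod 13).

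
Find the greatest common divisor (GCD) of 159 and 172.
1

Using the Euclidean algorithm:
159 = 0 × 172 + 159
172 = 1 × 159 + 13
159 = 12 × 13 + 3
13 = 4 × 3 + 1
3 = 3 × 1 + 0

GCD(159, 172) = 1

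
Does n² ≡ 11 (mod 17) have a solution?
By Euler's criterion: 11^{8} ≡ 16 (mod 17). Since this equals -1 (≡ 16), 11 is not a QR.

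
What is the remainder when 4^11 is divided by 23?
Using repeated squaring. 11 = 8 + 2 + 1 (binary 1011). Repeated squaring mod 23: 4^1 ≡ 4; 4^2 ≡ 4² = 16 ≡ 16; 4^4 ≡ 16² = 256 ≡ 3; 4^8 ≡ 3² = 9 ≡ 9. Multiply: 4^11 = 4^8 × 4^2 × 4^1 ≡ 9 × 16 × 4 (mod 23): 9 × 16 = 144 ≡ 6; 6 × 4 = 24 ≡ 1. So 4^11 ≡ 1 (mod 23).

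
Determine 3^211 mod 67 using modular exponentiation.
Using Fermat: 3^{66} ≡ 1 (mod 67). 211 ≡ 13 (mod 66). So 3^{211} ≡ 3^{13} ≡ 58 (mod 67)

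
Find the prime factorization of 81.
3^4

Divide by primes starting from smallest:
81 ÷ 3 = 27
27 ÷ 3 = 9
9 ÷ 3 = 3
3 ÷ 3 = 1

81 = 3^4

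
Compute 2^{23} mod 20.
8

Using successive squaring:
Binary expansion of 23: 10111
Powers of 2 mod 20 (each is the square of the previous):
  2^1 ≡ 2 (mod 20)
  2^2 ≡ 2² = 4 ≡ 4 (mod 20)
  2^4 ≡ 4² = 16 ≡ 16 (mod 20)
  2^8 ≡ 16² = 256 ≡ 16 (mod 20)
  2^16 ≡ 16² = 256 ≡ 16 (mod 20)
23 = 16 + 4 + 2 + 1, so 2^23 = 2^16 × 2^4 × 2^2 × 2^1 ≡ 16 × 16 × 4 × 2 (mod 20)
Multiplying step by step:
  16 × 16 = 256 ≡ 16 (mod 20)
  16 × 4 = 64 ≡ 4 (mod 20)
  4 × 2 = 8 ≡ 8 (mod 20)
Result: 2^23 ≡ 8 (mod 20)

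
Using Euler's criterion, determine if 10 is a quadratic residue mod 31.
By Euler's criterion: 10^{15} ≡ 1 (mod 31). Since this equals 1, 10 is a QR.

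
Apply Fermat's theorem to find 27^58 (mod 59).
By Fermat's Little Theorem, 27^{58} ≡ 1 (mod 59) since 59 is prime and gcd(27, 59) = 1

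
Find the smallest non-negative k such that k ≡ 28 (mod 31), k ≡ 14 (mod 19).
90

Using the Chinese Remainder Theorem:
M = product of moduli = 589
For equation 1: M_1 = 19, 19 ≡ 19 (mod 31), inverse of 19 mod 31 is 18 (check: 19 × 18 = 342 ≡ 1 (mod 31))
For equation 2: M_2 = 31, 31 ≡ 12 (mod 19), inverse of 31 mod 19 is 8 (check: 12 × 8 = 96 ≡ 1 (mod 19))
Combine: k ≡ Σ r_i×M_i×(M_i⁻¹ mod m_i) = 28×19×18 + 14×31×8 = 9576 + 3472 = 13048
13048 mod 589 = 90
k ≡ 90 (mod 589)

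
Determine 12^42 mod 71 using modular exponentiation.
Using repeated squaring. 42 = 32 + 8 + 2 (binary 101010). Repeated squaring mod 71: 12^1 ≡ 12; 12^2 ≡ 12² = 144 ≡ 2; 12^4 ≡ 2² = 4 ≡ 4; 12^8 ≡ 4² = 16 ≡ 16; 12^16 ≡ 16² = 256 ≡ 43; 12^32 ≡ 43² = 1849 ≡ 3. Multiply: 12^42 = 12^32 × 12^8 × 12^2 ≡ 3 × 16 × 2 (mod 71): 3 × 16 = 48 ≡ 48; 48 × 2 = 96 ≡ 25. So 12^42 ≡ 25 (mod 71).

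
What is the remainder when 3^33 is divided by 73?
Using repeated squaring. 33 = 32 + 1 (binary 100001). Repeated squaring mod 73: 3^1 ≡ 3; 3^2 ≡ 3² = 9 ≡ 9; 3^4 ≡ 9² = 81 ≡ 8; 3^8 ≡ 8² = 64 ≡ 64; 3^16 ≡ 64² = 4096 ≡ 8; 3^32 ≡ 8² = 64 ≡ 64. Multiply: 3^33 = 3^32 × 3^1 ≡ 64 × 3 (mod 73): 64 × 3 = 192 ≡ 46. So 3^33 ≡ 46 (mod 73).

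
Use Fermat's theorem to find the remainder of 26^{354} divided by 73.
24

By Fermat's Little Theorem, a^(p-1) ≡ 1 (mod p) for prime p and gcd(a, p) = 1
Here p = 73, so 26^72 ≡ 1 (mod 73)
We can reduce the exponent: 354 mod 72 = 66
So 26^354 ≡ 26^66 (mod 73)
Computing: 26^66 mod 73 = 24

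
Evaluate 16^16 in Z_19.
Using repeated squaring. 16 = 16 (binary 10000). Repeated squaring mod 19: 16^1 ≡ 16; 16^2 ≡ 16² = 256 ≡ 9; 16^4 ≡ 9² = 81 ≡ 5; 16^8 ≡ 5² = 25 ≡ 6; 16^16 ≡ 6² = 36 ≡ 17. So 16^16 ≡ 17 (mod 19).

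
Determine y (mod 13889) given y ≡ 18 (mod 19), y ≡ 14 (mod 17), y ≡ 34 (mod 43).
7086

Using the Chinese Remainder Theorem:
M = product of moduli = 13889
For equation 1: M_1 = 731, 731 ≡ 9 (mod 19), inverse of 731 mod 19 is 17 (check: 9 × 17 = 153 ≡ 1 (mod 19))
For equation 2: M_2 = 817, 817 ≡ 1 (mod 17), inverse of 817 mod 17 is 1 (check: 1 × 1 = 1 ≡ 1 (mod 17))
For equation 3: M_3 = 323, 323 ≡ 22 (mod 43), inverse of 323 mod 43 is 2 (check: 22 × 2 = 44 ≡ 1 (mod 43))
Combine: y ≡ Σ r_i×M_i×(M_i⁻¹ mod m_i) = 18×731×17 + 14×817×1 + 34×323×2 = 223686 + 11438 + 21964 = 257088
257088 mod 13889 = 7086
y ≡ 7086 (mod 13889)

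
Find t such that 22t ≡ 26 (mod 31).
4

Since gcd(22, 31) = 1 divides 26, a solution exists.
Multiply both sides by the inverse of 22 mod 31:
  22^(-1) mod 31 = 24
  x ≡ 24 × 26 ≡ 624 ≡ 4 (mod 31)
Verification: 22 × 4 = 88 = 2 × 31 + 26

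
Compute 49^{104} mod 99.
97

Using successive squaring:
Binary expansion of 104: 1101000
Powers of 49 mod 99 (each is the square of the previous):
  49^1 ≡ 49 (mod 99)
  49^2 ≡ 49² = 2401 ≡ 25 (mod 99)
  49^4 ≡ 25² = 625 ≡ 31 (mod 99)
  49^8 ≡ 31² = 961 ≡ 70 (mod 99)
  49^16 ≡ 70² = 4900 ≡ 49 (mod 99)
  49^32 ≡ 49² = 2401 ≡ 25 (mod 99)
  49^64 ≡ 25² = 625 ≡ 31 (mod 99)
104 = 64 + 32 + 8, so 49^104 = 49^64 × 49^32 × 49^8 ≡ 31 × 25 × 70 (mod 99)
Multiplying step by step:
  31 × 25 = 775 ≡ 82 (mod 99)
  82 × 70 = 5740 ≡ 97 (mod 99)
Result: 49^104 ≡ 97 (mod 99)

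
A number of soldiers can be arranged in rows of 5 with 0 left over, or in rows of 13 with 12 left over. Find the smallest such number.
M = 5 × 13 = 65. M₁ = 13, y₁ ≡ 2 (mod 5). M₂ = 5, y₂ ≡ 8 (mod 13). t = 0×13×2 + 12×5×8 ≡ 25 (mod 65). The smallest positive such number is 25.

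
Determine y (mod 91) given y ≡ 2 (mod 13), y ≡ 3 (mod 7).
80

Using the Chinese Remainder Theorem:
M = product of moduli = 91
For equation 1: M_1 = 7, 7 ≡ 7 (mod 13), inverse of 7 mod 13 is 2 (check: 7 × 2 = 14 ≡ 1 (mod 13))
For equation 2: M_2 = 13, 13 ≡ 6 (mod 7), inverse of 13 mod 7 is 6 (check: 6 × 6 = 36 ≡ 1 (mod 7))
Combine: y ≡ Σ r_i×M_i×(M_i⁻¹ mod m_i) = 2×7×2 + 3×13×6 = 28 + 234 = 262
262 mod 91 = 80
y ≡ 80 (mod 91)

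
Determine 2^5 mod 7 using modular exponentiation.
5 = 4 + 1 (binary 101). Repeated squaring mod 7: 2^1 ≡ 2; 2^2 ≡ 2² = 4 ≡ 4; 2^4 ≡ 4² = 16 ≡ 2. Multiply: 2^5 = 2^4 × 2^1 ≡ 2 × 2 (mod 7): 2 × 2 = 4 ≡ 4. So 2^5 ≡ 4 (mod 7).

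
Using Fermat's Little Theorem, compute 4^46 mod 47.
By Fermat's Little Theorem, 4^{46} ≡ 1 (mod 47) since 47 is prime and gcd(4, 47) = 1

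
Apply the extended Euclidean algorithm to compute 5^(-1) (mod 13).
Extended GCD: 5(-5) + 13(2) = 1. So 5^(-1) ≡ 8 ≡ 8 (mod 13). Verify: 5 × 8 = 40 ≡ 1 (mod 13)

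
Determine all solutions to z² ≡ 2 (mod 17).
The square roots of 2 mod 17 are 6 and 11. Verify: 6² = 36 ≡ 2 (mod 17)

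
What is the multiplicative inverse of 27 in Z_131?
27^(-1) ≡ 34 (mod 131). Verification: 27 × 34 = 918 ≡ 1 (mod 131)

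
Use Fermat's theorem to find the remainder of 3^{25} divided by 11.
1

By Fermat's Little Theorem, a^(p-1) ≡ 1 (mod p) for prime p and gcd(a, p) = 1
Here p = 11, so 3^10 ≡ 1 (mod 11)
We can reduce the exponent: 25 mod 10 = 5
So 3^25 ≡ 3^5 (mod 11)
Computing: 3^5 mod 11 = 1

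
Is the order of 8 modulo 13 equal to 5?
No, the actual order is 4, not 5.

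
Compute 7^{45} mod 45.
37

Using successive squaring:
Binary expansion of 45: 101101
Powers of 7 mod 45 (each is the square of the previous):
  7^1 ≡ 7 (mod 45)
  7^2 ≡ 7² = 49 ≡ 4 (mod 45)
  7^4 ≡ 4² = 16 ≡ 16 (mod 45)
  7^8 ≡ 16² = 256 ≡ 31 (mod 45)
  7^16 ≡ 31² = 961 ≡ 16 (mod 45)
  7^32 ≡ 16² = 256 ≡ 31 (mod 45)
45 = 32 + 8 + 4 + 1, so 7^45 = 7^32 × 7^8 × 7^4 × 7^1 ≡ 31 × 31 × 16 × 7 (mod 45)
Multiplying step by step:
  31 × 31 = 961 ≡ 16 (mod 45)
  16 × 16 = 256 ≡ 31 (mod 45)
  31 × 7 = 217 ≡ 37 (mod 45)
Result: 7^45 ≡ 37 (mod 45)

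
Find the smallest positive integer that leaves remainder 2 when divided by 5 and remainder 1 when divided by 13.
M = 5 × 13 = 65. M₁ = 13, y₁ ≡ 2 (mod 5). M₂ = 5, y₂ ≡ 8 (mod 13). t = 2×13×2 + 1×5×8 ≡ 27 (mod 65). The smallest positive such number is 27.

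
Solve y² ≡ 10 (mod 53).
The square roots of 10 mod 53 are 13 and 40. Verify: 13² = 169 ≡ 10 (mod 53)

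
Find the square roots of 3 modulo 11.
The square roots of 3 mod 11 are 5 and 6. Verify: 5² = 25 ≡ 3 (mod 11)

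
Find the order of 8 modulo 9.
Powers of 8 mod 9: 8^1≡8, 8^2≡1. Order = 2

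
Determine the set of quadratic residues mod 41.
QRs mod 41: {1, 2, 4, 5, 8, 9, 10, 16, 18, 20, 21, 23, 25, 31, 32, 33, 36, 37, 39, 40}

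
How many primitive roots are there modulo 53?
Number of primitive roots mod 53 = φ(52) = 24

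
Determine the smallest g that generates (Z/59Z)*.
2

A primitive root g modulo p has order p-1 = 58
Prime divisors of 58: [2, 29]
g is a primitive root iff g^(58/q) ≢ 1 (mod 59) for each prime divisor q
Testing small values:
  g = 2: 2^29 ≡ 58, 2^2 ≡ 4 (mod 59) → none is 1, primitive root!
The smallest primitive root is 2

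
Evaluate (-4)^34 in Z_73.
Using repeated squaring. (-4) ≡ 69 (mod 73). 34 = 32 + 2 (binary 100010). Repeated squaring mod 73: 69^1 ≡ 69; 69^2 ≡ 69² = 4761 ≡ 16; 69^4 ≡ 16² = 256 ≡ 37; 69^8 ≡ 37² = 1369 ≡ 55; 69^16 ≡ 55² = 3025 ≡ 32; 69^32 ≡ 32² = 1024 ≡ 2. Multiply: (-4)^34 ≡ 69^32 × 69^2 ≡ 2 × 16 (mod 73): 2 × 16 = 32 ≡ 32. So (-4)^34 ≡ 32 (mod 73).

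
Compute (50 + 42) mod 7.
1

(50 + 42) = 92
92 mod 7 = 1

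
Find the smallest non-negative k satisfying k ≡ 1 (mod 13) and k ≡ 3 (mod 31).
M = 13 × 31 = 403. M₁ = 31, y₁ ≡ 8 (mod 13). M₂ = 13, y₂ ≡ 12 (mod 31). k = 1×31×8 + 3×13×12 ≡ 313 (mod 403)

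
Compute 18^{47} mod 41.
37

Using successive squaring:
Binary expansion of 47: 101111
Powers of 18 mod 41 (each is the square of the previous):
  18^1 ≡ 18 (mod 41)
  18^2 ≡ 18² = 324 ≡ 37 (mod 41)
  18^4 ≡ 37² = 1369 ≡ 16 (mod 41)
  18^8 ≡ 16² = 256 ≡ 10 (mod 41)
  18^16 ≡ 10² = 100 ≡ 18 (mod 41)
  18^32 ≡ 18² = 324 ≡ 37 (mod 41)
47 = 32 + 8 + 4 + 2 + 1, so 18^47 = 18^32 × 18^8 × 18^4 × 18^2 × 18^1 ≡ 37 × 10 × 16 × 37 × 18 (mod 41)
Multiplying step by step:
  37 × 10 = 370 ≡ 1 (mod 41)
  1 × 16 = 16 ≡ 16 (mod 41)
  16 × 37 = 592 ≡ 18 (mod 41)
  18 × 18 = 324 ≡ 37 (mod 41)
Result: 18^47 ≡ 37 (mod 41)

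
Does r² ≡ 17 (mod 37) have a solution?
By Euler's criterion: 17^{18} ≡ 36 (mod 37). Since this equals -1 (≡ 36), 17 is not a QR.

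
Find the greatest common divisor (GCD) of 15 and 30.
15

Using the Euclidean algorithm:
15 = 0 × 30 + 15
30 = 2 × 15 + 0

GCD(15, 30) = 15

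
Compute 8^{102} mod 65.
64

Using successive squaring:
Binary expansion of 102: 1100110
Powers of 8 mod 65 (each is the square of the previous):
  8^1 ≡ 8 (mod 65)
  8^2 ≡ 8² = 64 ≡ 64 (mod 65)
  8^4 ≡ 64² = 4096 ≡ 1 (mod 65)
  8^8 ≡ 1² = 1 ≡ 1 (mod 65)
  8^16 ≡ 1² = 1 ≡ 1 (mod 65)
  8^32 ≡ 1² = 1 ≡ 1 (mod 65)
  8^64 ≡ 1² = 1 ≡ 1 (mod 65)
102 = 64 + 32 + 4 + 2, so 8^102 = 8^64 × 8^32 × 8^4 × 8^2 ≡ 1 × 1 × 1 × 64 (mod 65)
Multiplying step by step:
  1 × 1 = 1 ≡ 1 (mod 65)
  1 × 1 = 1 ≡ 1 (mod 65)
  1 × 64 = 64 ≡ 64 (mod 65)
Result: 8^102 ≡ 64 (mod 65)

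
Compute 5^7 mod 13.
7 = 4 + 2 + 1 (binary 111). Repeated squaring mod 13: 5^1 ≡ 5; 5^2 ≡ 5² = 25 ≡ 12; 5^4 ≡ 12² = 144 ≡ 1. Multiply: 5^7 = 5^4 × 5^2 × 5^1 ≡ 1 × 12 × 5 (mod 13): 1 × 12 = 12 ≡ 12; 12 × 5 = 60 ≡ 8. So 5^7 ≡ 8 (mod 13).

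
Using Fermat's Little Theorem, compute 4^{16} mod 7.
4

By Fermat's Little Theorem, a^(p-1) ≡ 1 (mod p) for prime p and gcd(a, p) = 1
Here p = 7, so 4^6 ≡ 1 (mod 7)
We can reduce the exponent: 16 mod 6 = 4
So 4^16 ≡ 4^4 (mod 7)
Computing: 4^4 mod 7 = 4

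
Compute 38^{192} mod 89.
39

Using successive squaring:
Binary expansion of 192: 11000000
Powers of 38 mod 89 (each is the square of the previous):
  38^1 ≡ 38 (mod 89)
  38^2 ≡ 38² = 1444 ≡ 20 (mod 89)
  38^4 ≡ 20² = 400 ≡ 44 (mod 89)
  38^8 ≡ 44² = 1936 ≡ 67 (mod 89)
  38^16 ≡ 67² = 4489 ≡ 39 (mod 89)
  38^32 ≡ 39² = 1521 ≡ 8 (mod 89)
  38^64 ≡ 8² = 64 ≡ 64 (mod 89)
  38^128 ≡ 64² = 4096 ≡ 2 (mod 89)
192 = 128 + 64, so 38^192 = 38^128 × 38^64 ≡ 2 × 64 (mod 89)
Multiplying step by step:
  2 × 64 = 128 ≡ 39 (mod 89)
Result: 38^192 ≡ 39 (mod 89)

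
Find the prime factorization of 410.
2 × 5 × 41

Divide by primes starting from smallest:
410 ÷ 2 = 205
205 ÷ 5 = 41
41 ÷ 41 = 1

410 = 2 × 5 × 41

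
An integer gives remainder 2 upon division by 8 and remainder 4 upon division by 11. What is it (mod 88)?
M = 8 × 11 = 88. M₁ = 11, y₁ ≡ 3 (mod 8). M₂ = 8, y₂ ≡ 7 (mod 11). m = 2×11×3 + 4×8×7 ≡ 26 (mod 88). The smallest positive such number is 26.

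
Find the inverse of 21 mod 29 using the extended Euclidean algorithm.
Extended GCD: 21(-11) + 29(8) = 1. So 21^(-1) ≡ 18 ≡ 18 (mod 29). Verify: 21 × 18 = 378 ≡ 1 (mod 29)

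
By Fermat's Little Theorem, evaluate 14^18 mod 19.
By Fermat's Little Theorem, 14^{18} ≡ 1 (mod 19) since 19 is prime and gcd(14, 19) = 1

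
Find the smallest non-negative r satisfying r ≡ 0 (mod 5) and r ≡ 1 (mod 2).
M = 5 × 2 = 10. M₁ = 2, y₁ ≡ 3 (mod 5). M₂ = 5, y₂ ≡ 1 (mod 2). r = 0×2×3 + 1×5×1 ≡ 5 (mod 10)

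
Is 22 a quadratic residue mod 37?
By Euler's criterion: 22^{18} ≡ 36 (mod 37). Since this equals -1 (≡ 36), 22 is not a QR.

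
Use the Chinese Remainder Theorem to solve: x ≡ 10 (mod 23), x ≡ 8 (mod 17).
263

Using the Chinese Remainder Theorem:
M = product of moduli = 391
For equation 1: M_1 = 17, 17 ≡ 17 (mod 23), inverse of 17 mod 23 is 19 (check: 17 × 19 = 323 ≡ 1 (mod 23))
For equation 2: M_2 = 23, 23 ≡ 6 (mod 17), inverse of 23 mod 17 is 3 (check: 6 × 3 = 18 ≡ 1 (mod 17))
Combine: x ≡ Σ r_i×M_i×(M_i⁻¹ mod m_i) = 10×17×19 + 8×23×3 = 3230 + 552 = 3782
3782 mod 391 = 263
x ≡ 263 (mod 391)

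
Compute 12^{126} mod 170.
134

Using successive squaring:
Binary expansion of 126: 1111110
Powers of 12 mod 170 (each is the square of the previous):
  12^1 ≡ 12 (mod 170)
  12^2 ≡ 12² = 144 ≡ 144 (mod 170)
  12^4 ≡ 144² = 20736 ≡ 166 (mod 170)
  12^8 ≡ 166² = 27556 ≡ 16 (mod 170)
  12^16 ≡ 16² = 256 ≡ 86 (mod 170)
  12^32 ≡ 86² = 7396 ≡ 86 (mod 170)
  12^64 ≡ 86² = 7396 ≡ 86 (mod 170)
126 = 64 + 32 + 16 + 8 + 4 + 2, so 12^126 = 12^64 × 12^32 × 12^16 × 12^8 × 12^4 × 12^2 ≡ 86 × 86 × 86 × 16 × 166 × 144 (mod 170)
Multiplying step by step:
  86 × 86 = 7396 ≡ 86 (mod 170)
  86 × 86 = 7396 ≡ 86 (mod 170)
  86 × 16 = 1376 ≡ 16 (mod 170)
  16 × 166 = 2656 ≡ 106 (mod 170)
  106 × 144 = 15264 ≡ 134 (mod 170)
Result: 12^126 ≡ 134 (mod 170)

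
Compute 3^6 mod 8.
6 = 4 + 2 (binary 110). Repeated squaring mod 8: 3^1 ≡ 3; 3^2 ≡ 3² = 9 ≡ 1; 3^4 ≡ 1² = 1 ≡ 1. Multiply: 3^6 = 3^4 × 3^2 ≡ 1 × 1 (mod 8): 1 × 1 = 1 ≡ 1. So 3^6 ≡ 1 (mod 8).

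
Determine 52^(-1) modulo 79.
52^(-1) ≡ 38 (mod 79). Verification: 52 × 38 = 1976 ≡ 1 (mod 79)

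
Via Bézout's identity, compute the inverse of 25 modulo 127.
Extended GCD: 25(61) + 127(-12) = 1. So 25^(-1) ≡ 61 ≡ 61 (mod 127). Verify: 25 × 61 = 1525 ≡ 1 (mod 127)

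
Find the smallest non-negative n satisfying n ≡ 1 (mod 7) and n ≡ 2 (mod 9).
M = 7 × 9 = 63. M₁ = 9, y₁ ≡ 4 (mod 7). M₂ = 7, y₂ ≡ 4 (mod 9). n = 1×9×4 + 2×7×4 ≡ 29 (mod 63)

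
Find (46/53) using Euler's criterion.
(46/53) = 46^{26} mod 53 = 1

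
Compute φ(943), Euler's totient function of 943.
880

Prime factorization: 943 = 23 × 41
Using the formula φ(n) = n × Π(1 - 1/p) for each prime factor p:
φ(943) = 943 × (1 - 1/23) × (1 - 1/41)
φ(943) = 880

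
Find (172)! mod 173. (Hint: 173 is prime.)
By Wilson's theorem, (172)! ≡ -1 ≡ 172 (mod 173)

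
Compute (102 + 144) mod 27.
3

(102 + 144) = 246
246 mod 27 = 3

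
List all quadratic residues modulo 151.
QRs mod 151: {1, 2, 4, 5, 8, 9, 10, 11, 16, 17, 18, 19, 20, 21, 22, 25, 29, 31, 32, 34, 36, 37, 38, 39, 40, 42, 43, 44, 45, 47, 49, 50, 55, 58, 59, 62, 64, 68, 69, 72, 74, 76, 78, 80, 81, 84, 85, 86, 88, 90, 91, 94, 95, 97, 98, 99, 100, 103, 105, 110, 116, 118, 121, 123, 124, 125, 127, 128, 136, 137, 138, 139, 144, 145, 148}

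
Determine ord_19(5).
Powers of 5 mod 19: 5^1≡5, 5^2≡6, 5^3≡11, 5^4≡17, 5^5≡9, 5^6≡7, 5^7≡16, 5^8≡4, 5^9≡1. Order = 9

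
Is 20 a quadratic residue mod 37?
By Euler's criterion: 20^{18} ≡ 36 (mod 37). Since this equals -1 (≡ 36), 20 is not a QR.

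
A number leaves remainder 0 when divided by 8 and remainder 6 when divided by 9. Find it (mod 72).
M = 8 × 9 = 72. M₁ = 9, y₁ ≡ 1 (mod 8). M₂ = 8, y₂ ≡ 8 (mod 9). m = 0×9×1 + 6×8×8 ≡ 24 (mod 72)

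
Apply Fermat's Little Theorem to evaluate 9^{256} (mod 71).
4

By Fermat's Little Theorem, a^(p-1) ≡ 1 (mod p) for prime p and gcd(a, p) = 1
Here p = 71, so 9^70 ≡ 1 (mod 71)
We can reduce the exponent: 256 mod 70 = 46
So 9^256 ≡ 9^46 (mod 71)
Computing: 9^46 mod 71 = 4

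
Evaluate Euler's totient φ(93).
60

Prime factorization: 93 = 3 × 31
Using the formula φ(n) = n × Π(1 - 1/p) for each prime factor p:
φ(93) = 93 × (1 - 1/3) × (1 - 1/31)
φ(93) = 60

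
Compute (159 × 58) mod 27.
15

(159 × 58) = 9222
9222 mod 27 = 15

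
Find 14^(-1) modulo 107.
23

Using Extended Euclidean Algorithm:
gcd(14, 107) = 1
Bezout coefficients: 14 × 23 + 107 × -3 = 1
So 14 × 23 ≡ 1 (mod 107)
The inverse is 23 mod 107 = 23
Verification: 14 × 23 = 322 = 3 × 107 + 1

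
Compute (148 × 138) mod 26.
14

(148 × 138) = 20424
20424 mod 26 = 14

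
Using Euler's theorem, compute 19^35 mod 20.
By Euler: 19^{8} ≡ 1 (mod 20) since gcd(19, 20) = 1. 35 = 4×8 + 3. So 19^{35} ≡ 19^{3} ≡ 19 (mod 20)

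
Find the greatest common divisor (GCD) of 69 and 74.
1

Using the Euclidean algorithm:
69 = 0 × 74 + 69
74 = 1 × 69 + 5
69 = 13 × 5 + 4
5 = 1 × 4 + 1
4 = 4 × 1 + 0

GCD(69, 74) = 1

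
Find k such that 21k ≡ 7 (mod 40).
27

Since gcd(21, 40) = 1 divides 7, a solution exists.
Multiply both sides by the inverse of 21 mod 40:
  21^(-1) mod 40 = 21
  x ≡ 21 × 7 ≡ 147 ≡ 27 (mod 40)
Verification: 21 × 27 = 567 = 14 × 40 + 7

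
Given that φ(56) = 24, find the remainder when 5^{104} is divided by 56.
By Euler: 5^{24} ≡ 1 (mod 56) since gcd(5, 56) = 1. 104 = 4×24 + 8. So 5^{104} ≡ 5^{8} ≡ 25 (mod 56)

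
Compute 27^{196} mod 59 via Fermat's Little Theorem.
12

By Fermat's Little Theorem, a^(p-1) ≡ 1 (mod p) for prime p and gcd(a, p) = 1
Here p = 59, so 27^58 ≡ 1 (mod 59)
We can reduce the exponent: 196 mod 58 = 22
So 27^196 ≡ 27^22 (mod 59)
Computing: 27^22 mod 59 = 12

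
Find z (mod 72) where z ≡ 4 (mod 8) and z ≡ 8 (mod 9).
M = 8 × 9 = 72. M₁ = 9, y₁ ≡ 1 (mod 8). M₂ = 8, y₂ ≡ 8 (mod 9). z = 4×9×1 + 8×8×8 ≡ 44 (mod 72)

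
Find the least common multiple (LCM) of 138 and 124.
8556

First find GCD(138, 124) using the Euclidean algorithm:
138 = 1 × 124 + 14
124 = 8 × 14 + 12
14 = 1 × 12 + 2
12 = 6 × 2 + 0
GCD(138, 124) = 2

LCM formula: LCM(a, b) = (a × b) / GCD(a, b)
LCM(138, 124) = (138 × 124) / 2
LCM(138, 124) = 17112 / 2
LCM(138, 124) = 8556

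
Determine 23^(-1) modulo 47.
23^(-1) ≡ 45 (mod 47). Verification: 23 × 45 = 1035 ≡ 1 (mod 47)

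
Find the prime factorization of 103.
103

Divide by primes starting from smallest:
103 ÷ 103 = 1

103 = 103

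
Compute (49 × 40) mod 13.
10

(49 × 40) = 1960
1960 mod 13 = 10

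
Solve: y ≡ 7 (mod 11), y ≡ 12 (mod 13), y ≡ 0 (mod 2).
M = 11 × 13 × 2 = 286. M₁ = 26, y₁ ≡ 3 (mod 11). M₂ = 22, y₂ ≡ 3 (mod 13). M₃ = 143, y₃ ≡ 1 (mod 2). y = 7×26×3 + 12×22×3 + 0×143×1 ≡ 194 (mod 286)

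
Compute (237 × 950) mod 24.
6

(237 × 950) = 225150
225150 mod 24 = 6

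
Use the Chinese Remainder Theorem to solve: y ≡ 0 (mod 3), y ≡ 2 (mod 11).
M = 3 × 11 = 33. M₁ = 11, y₁ ≡ 2 (mod 3). M₂ = 3, y₂ ≡ 4 (mod 11). y = 0×11×2 + 2×3×4 ≡ 24 (mod 33)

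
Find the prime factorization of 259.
7 × 37

Divide by primes starting from smallest:
259 ÷ 7 = 37
37 ÷ 37 = 1

259 = 7 × 37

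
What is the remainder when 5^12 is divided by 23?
Using repeated squaring. 12 = 8 + 4 (binary 1100). Repeated squaring mod 23: 5^1 ≡ 5; 5^2 ≡ 5² = 25 ≡ 2; 5^4 ≡ 2² = 4 ≡ 4; 5^8 ≡ 4² = 16 ≡ 16. Multiply: 5^12 = 5^8 × 5^4 ≡ 16 × 4 (mod 23): 16 × 4 = 64 ≡ 18. So 5^12 ≡ 18 (mod 23).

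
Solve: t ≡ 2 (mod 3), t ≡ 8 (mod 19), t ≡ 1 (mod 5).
M = 3 × 19 × 5 = 285. M₁ = 95, y₁ ≡ 2 (mod 3). M₂ = 15, y₂ ≡ 14 (mod 19). M₃ = 57, y₃ ≡ 3 (mod 5). t = 2×95×2 + 8×15×14 + 1×57×3 ≡ 236 (mod 285)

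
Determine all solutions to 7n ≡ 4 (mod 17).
3

Since gcd(7, 17) = 1 divides 4, a solution exists.
Multiply both sides by the inverse of 7 mod 17:
  7^(-1) mod 17 = 5
  x ≡ 5 × 4 ≡ 20 ≡ 3 (mod 17)
Verification: 7 × 3 = 21 = 1 × 17 + 4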